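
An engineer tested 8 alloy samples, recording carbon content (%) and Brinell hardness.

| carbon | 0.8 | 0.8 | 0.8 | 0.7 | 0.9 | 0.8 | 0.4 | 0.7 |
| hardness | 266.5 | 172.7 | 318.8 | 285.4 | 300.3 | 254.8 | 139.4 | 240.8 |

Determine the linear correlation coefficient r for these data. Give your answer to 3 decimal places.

0.692

n = 8, Σx = 5.9, Σy = 1978.7, Σx² = 4.51, Σy² = 516454.27, Σxy = 1504.61
nΣxy − ΣxΣy = 12036.88 − 11674.33 = 362.55
nΣx² − (Σx)² = 36.08 − 34.81 = 1.27; nΣy² − (Σy)² = 4131634.16 − 3915253.69 = 216380.47
r = 362.55 / √(1.27 × 216380.47) = 362.55 / 524.2167 ≈ 0.692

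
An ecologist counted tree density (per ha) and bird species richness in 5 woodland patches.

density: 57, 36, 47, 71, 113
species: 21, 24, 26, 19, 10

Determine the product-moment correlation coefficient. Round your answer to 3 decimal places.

n = 5, Σx = 324, Σy = 100, Σx² = 24564, Σy² = 2154, Σxy = 5762
nΣxy − ΣxΣy = 28810 − 32400 = -3590
nΣx² − (Σx)² = 122820 − 104976 = 17844; nΣy² − (Σy)² = 10770 − 10000 = 770
r = -3590 / √(17844 × 770) = -3590 / 3706.7344 ≈ -0.969

-0.969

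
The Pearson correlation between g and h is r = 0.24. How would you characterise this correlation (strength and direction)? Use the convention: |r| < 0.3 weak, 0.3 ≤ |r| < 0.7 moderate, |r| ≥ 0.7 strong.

r = 0.24 > 0 so the relationship is positive.
|r| = 0.24, which falls in the weak range.

weak positive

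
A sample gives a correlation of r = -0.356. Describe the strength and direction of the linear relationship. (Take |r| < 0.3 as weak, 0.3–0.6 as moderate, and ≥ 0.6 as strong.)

moderate negative

r = -0.356 < 0 so the relationship is negative.
|r| = 0.356, which falls in the moderate range.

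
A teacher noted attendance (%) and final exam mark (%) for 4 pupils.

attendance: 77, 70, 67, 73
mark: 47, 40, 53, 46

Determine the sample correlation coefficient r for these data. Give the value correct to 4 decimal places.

n = 4, Σx = 287, Σy = 186, Σx² = 20647, Σy² = 8734, Σxy = 13328
nΣxy − ΣxΣy = 53312 − 53382 = -70
nΣx² − (Σx)² = 82588 − 82369 = 219; nΣy² − (Σy)² = 34936 − 34596 = 340
r = -70 / √(219 × 340) = -70 / 272.8736 ≈ -0.2565

-0.2565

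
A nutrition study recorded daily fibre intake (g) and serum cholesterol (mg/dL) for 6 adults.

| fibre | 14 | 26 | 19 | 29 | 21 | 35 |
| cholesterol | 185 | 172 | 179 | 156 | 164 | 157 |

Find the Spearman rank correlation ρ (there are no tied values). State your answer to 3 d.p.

-0.886

Rank fibre: 1, 4, 2, 5, 3, 6
Rank cholesterol: 6, 4, 5, 1, 3, 2
d = rank(fibre) − rank(cholesterol): -5, 0, -3, 4, 0, 4; Σd² = 66
ρ = 1 − 6Σd² / [n(n²−1)] = 1 − 6×66 / (6×35) = 1 − 396/210 ≈ -0.886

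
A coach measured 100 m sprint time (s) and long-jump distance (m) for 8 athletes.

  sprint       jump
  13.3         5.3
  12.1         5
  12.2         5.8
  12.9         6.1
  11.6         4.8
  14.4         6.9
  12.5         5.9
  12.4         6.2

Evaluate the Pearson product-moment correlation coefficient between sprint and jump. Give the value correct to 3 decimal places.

0.732

n = 8, Σx = 101.4, Σy = 46, Σx² = 1290.48, Σy² = 267.84, Σxy = 586.11
nΣxy − ΣxΣy = 4688.88 − 4664.4 = 24.48
nΣx² − (Σx)² = 10323.84 − 10281.96 = 41.88; nΣy² − (Σy)² = 2142.72 − 2116 = 26.72
r = 24.48 / √(41.88 × 26.72) = 24.48 / 33.4520 ≈ 0.732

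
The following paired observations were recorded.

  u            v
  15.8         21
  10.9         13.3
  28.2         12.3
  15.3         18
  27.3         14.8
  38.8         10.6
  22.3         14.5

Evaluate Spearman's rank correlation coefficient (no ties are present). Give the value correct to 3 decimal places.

-0.571

Rank u: 3, 1, 6, 2, 5, 7, 4
Rank v: 7, 3, 2, 6, 5, 1, 4
d = rank(u) − rank(v): -4, -2, 4, -4, 0, 6, 0; Σd² = 88
ρ = 1 − 6Σd² / [n(n²−1)] = 1 − 6×88 / (7×48) = 1 − 528/336 ≈ -0.571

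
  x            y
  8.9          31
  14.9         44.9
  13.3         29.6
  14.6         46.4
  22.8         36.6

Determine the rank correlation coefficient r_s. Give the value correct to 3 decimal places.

0.500

Rank x: 1, 4, 2, 3, 5
Rank y: 2, 4, 1, 5, 3
d = rank(x) − rank(y): -1, 0, 1, -2, 2; Σd² = 10
ρ = 1 − 6Σd² / [n(n²−1)] = 1 − 6×10 / (5×24) = 1 − 60/120 ≈ 0.500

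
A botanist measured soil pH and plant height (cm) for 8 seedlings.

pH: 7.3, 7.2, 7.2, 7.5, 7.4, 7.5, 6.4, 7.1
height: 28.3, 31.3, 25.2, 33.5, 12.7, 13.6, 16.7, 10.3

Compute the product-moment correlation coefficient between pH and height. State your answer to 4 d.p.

0.2246

n = 8, Σx = 57.6, Σy = 171.6, Σx² = 415.6, Σy² = 4269.1, Σxy = 1240.63
nΣxy − ΣxΣy = 9925.04 − 9884.16 = 40.88
nΣx² − (Σx)² = 3324.8 − 3317.76 = 7.04; nΣy² − (Σy)² = 34152.8 − 29446.56 = 4706.24
r = 40.88 / √(7.04 × 4706.24) = 40.88 / 182.0218 ≈ 0.2246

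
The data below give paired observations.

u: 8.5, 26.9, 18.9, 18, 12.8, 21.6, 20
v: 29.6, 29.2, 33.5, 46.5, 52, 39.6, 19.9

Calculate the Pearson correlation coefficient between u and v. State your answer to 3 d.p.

n = 7, Σu = 126.7, Σv = 250.3, Σu² = 2507.47, Σv² = 9681.47, Σuv = 4426.19
nΣuv − ΣuΣv = 30983.33 − 31713.01 = -729.68
nΣu² − (Σu)² = 17552.29 − 16052.89 = 1499.4; nΣv² − (Σv)² = 67770.29 − 62650.09 = 5120.2
r = -729.68 / √(1499.4 × 5120.2) = -729.68 / 2770.7811 ≈ -0.263

-0.263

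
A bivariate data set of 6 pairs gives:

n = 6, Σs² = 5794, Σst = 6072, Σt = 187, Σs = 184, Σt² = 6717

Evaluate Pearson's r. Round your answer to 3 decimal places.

r = (nΣst − ΣsΣt) / √[(nΣs² − (Σs)²)(nΣt² − (Σt)²)]
Numerator: 6×6072 − 184×187 = 2024
Denominator: √[(34764 − 33856)(40302 − 34969)] = √[908 × 5333] = 2200.5372
r = 2024 / 2200.5372 ≈ 0.920

0.920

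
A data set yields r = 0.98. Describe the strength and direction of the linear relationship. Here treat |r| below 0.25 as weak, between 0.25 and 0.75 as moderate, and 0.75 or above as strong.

strong positive

r = 0.98 > 0 so the relationship is positive.
|r| = 0.98, which falls in the strong range.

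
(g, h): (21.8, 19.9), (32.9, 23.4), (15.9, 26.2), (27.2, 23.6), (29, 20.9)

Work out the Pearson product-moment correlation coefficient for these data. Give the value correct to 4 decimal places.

n = 5, Σg = 126.8, Σh = 114, Σg² = 3391.3, Σh² = 2623.78, Σgh = 2868.28
nΣgh − ΣgΣh = 14341.4 − 14455.2 = -113.8
nΣg² − (Σg)² = 16956.5 − 16078.24 = 878.26; nΣh² − (Σh)² = 13118.9 − 12996 = 122.9
r = -113.8 / √(878.26 × 122.9) = -113.8 / 328.5394 ≈ -0.3464

-0.3464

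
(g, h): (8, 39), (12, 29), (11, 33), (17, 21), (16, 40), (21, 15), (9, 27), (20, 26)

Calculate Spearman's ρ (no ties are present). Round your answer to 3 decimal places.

Rank g: 1, 4, 3, 6, 5, 8, 2, 7
Rank h: 7, 5, 6, 2, 8, 1, 4, 3
d = rank(g) − rank(h): -6, -1, -3, 4, -3, 7, -2, 4; Σd² = 140
ρ = 1 − 6Σd² / [n(n²−1)] = 1 − 6×140 / (8×63) = 1 − 840/504 ≈ -0.667

-0.667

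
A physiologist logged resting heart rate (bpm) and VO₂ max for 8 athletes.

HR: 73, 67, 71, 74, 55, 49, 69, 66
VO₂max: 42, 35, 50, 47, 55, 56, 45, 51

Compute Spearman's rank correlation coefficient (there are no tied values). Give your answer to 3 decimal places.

-0.643

Rank HR: 7, 4, 6, 8, 2, 1, 5, 3
Rank VO₂max: 2, 1, 5, 4, 7, 8, 3, 6
d = rank(HR) − rank(VO₂max): 5, 3, 1, 4, -5, -7, 2, -3; Σd² = 138
ρ = 1 − 6Σd² / [n(n²−1)] = 1 − 6×138 / (8×63) = 1 − 828/504 ≈ -0.643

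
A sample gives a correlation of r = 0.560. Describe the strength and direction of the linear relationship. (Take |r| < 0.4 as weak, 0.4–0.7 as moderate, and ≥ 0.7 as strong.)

moderate positive

r = 0.560 > 0 so the relationship is positive.
|r| = 0.560, which falls in the moderate range.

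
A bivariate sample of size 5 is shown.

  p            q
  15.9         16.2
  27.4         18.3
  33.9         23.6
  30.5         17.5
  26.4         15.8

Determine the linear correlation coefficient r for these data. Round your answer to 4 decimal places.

0.6890

n = 5, Σp = 134.1, Σq = 91.4, Σp² = 3779.99, Σq² = 1710.18, Σpq = 2509.91
nΣpq − ΣpΣq = 12549.55 − 12256.74 = 292.81
nΣp² − (Σp)² = 18899.95 − 17982.81 = 917.14; nΣq² − (Σq)² = 8550.9 − 8353.96 = 196.94
r = 292.81 / √(917.14 × 196.94) = 292.81 / 424.9959 ≈ 0.6890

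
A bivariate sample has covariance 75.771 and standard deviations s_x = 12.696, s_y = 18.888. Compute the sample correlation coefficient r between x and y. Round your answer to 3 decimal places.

r = Cov(x,y) / (s_x · s_y) = 75.771 / (12.696 × 18.888)
  = 75.771 / 239.8020 ≈ 0.316

0.316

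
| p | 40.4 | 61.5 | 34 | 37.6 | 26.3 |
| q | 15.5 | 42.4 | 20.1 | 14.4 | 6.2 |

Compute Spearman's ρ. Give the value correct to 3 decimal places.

0.700

Rank p: 4, 5, 2, 3, 1
Rank q: 3, 5, 4, 2, 1
d = rank(p) − rank(q): 1, 0, -2, 1, 0; Σd² = 6
ρ = 1 − 6Σd² / [n(n²−1)] = 1 − 6×6 / (5×24) = 1 − 36/120 ≈ 0.700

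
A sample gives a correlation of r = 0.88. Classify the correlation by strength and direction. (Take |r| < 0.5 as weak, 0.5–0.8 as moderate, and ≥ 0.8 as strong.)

r = 0.88 > 0 so the relationship is positive.
|r| = 0.88, which falls in the strong range.

strong positive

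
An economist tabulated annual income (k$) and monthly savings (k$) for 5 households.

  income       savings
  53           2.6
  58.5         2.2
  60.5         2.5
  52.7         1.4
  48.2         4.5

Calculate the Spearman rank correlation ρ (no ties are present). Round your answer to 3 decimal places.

Rank income: 3, 4, 5, 2, 1
Rank savings: 4, 2, 3, 1, 5
d = rank(income) − rank(savings): -1, 2, 2, 1, -4; Σd² = 26
ρ = 1 − 6Σd² / [n(n²−1)] = 1 − 6×26 / (5×24) = 1 − 156/120 ≈ -0.300

-0.300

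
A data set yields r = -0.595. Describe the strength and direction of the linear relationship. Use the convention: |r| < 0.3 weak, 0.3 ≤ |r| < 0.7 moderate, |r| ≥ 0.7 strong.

r = -0.595 < 0 so the relationship is negative.
|r| = 0.595, which falls in the moderate range.

moderate negative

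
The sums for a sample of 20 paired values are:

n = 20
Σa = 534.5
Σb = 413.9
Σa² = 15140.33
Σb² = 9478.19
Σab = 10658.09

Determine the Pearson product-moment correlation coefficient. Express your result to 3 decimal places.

-0.456

r = (nΣab − ΣaΣb) / √[(nΣa² − (Σa)²)(nΣb² − (Σb)²)]
Numerator: 20×10658.09 − 534.5×413.9 = -8067.75
Denominator: √[(302806.6 − 285690.25)(189563.8 − 171313.21)] = √[17116.35 × 18250.59] = 17674.3737
r = -8067.75 / 17674.3737 ≈ -0.456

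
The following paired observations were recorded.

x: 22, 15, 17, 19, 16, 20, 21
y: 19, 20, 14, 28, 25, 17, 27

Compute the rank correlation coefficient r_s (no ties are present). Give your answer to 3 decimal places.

Rank x: 7, 1, 3, 4, 2, 5, 6
Rank y: 3, 4, 1, 7, 5, 2, 6
d = rank(x) − rank(y): 4, -3, 2, -3, -3, 3, 0; Σd² = 56
ρ = 1 − 6Σd² / [n(n²−1)] = 1 − 6×56 / (7×48) = 1 − 336/336 ≈ 0.000

0.000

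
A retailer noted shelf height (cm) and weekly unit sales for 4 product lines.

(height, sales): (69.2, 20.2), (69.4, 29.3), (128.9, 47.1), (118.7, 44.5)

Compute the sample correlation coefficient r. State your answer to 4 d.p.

0.9564

n = 4, Σx = 386.2, Σy = 141.1, Σx² = 40309.9, Σy² = 5465.19, Σxy = 14784.6
nΣxy − ΣxΣy = 59138.4 − 54492.82 = 4645.58
nΣx² − (Σx)² = 161239.6 − 149150.44 = 12089.16; nΣy² − (Σy)² = 21860.76 − 19909.21 = 1951.55
r = 4645.58 / √(12089.16 × 1951.55) = 4645.58 / 4857.2214 ≈ 0.9564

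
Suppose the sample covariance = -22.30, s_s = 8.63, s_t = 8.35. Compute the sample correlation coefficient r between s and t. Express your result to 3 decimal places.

-0.309

r = Cov(s,t) / (s_s · s_t) = -22.30 / (8.63 × 8.35)
  = -22.30 / 72.0605 ≈ -0.309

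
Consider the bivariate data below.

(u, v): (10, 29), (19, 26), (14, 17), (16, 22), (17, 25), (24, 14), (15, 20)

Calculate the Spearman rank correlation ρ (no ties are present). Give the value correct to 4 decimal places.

Rank u: 1, 6, 2, 4, 5, 7, 3
Rank v: 7, 6, 2, 4, 5, 1, 3
d = rank(u) − rank(v): -6, 0, 0, 0, 0, 6, 0; Σd² = 72
ρ = 1 − 6Σd² / [n(n²−1)] = 1 − 6×72 / (7×48) = 1 − 432/336 ≈ -0.2857

-0.2857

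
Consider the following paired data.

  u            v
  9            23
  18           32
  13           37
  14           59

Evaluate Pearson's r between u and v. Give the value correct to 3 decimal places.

n = 4, Σu = 54, Σv = 151, Σu² = 770, Σv² = 6403, Σuv = 2090
nΣuv − ΣuΣv = 8360 − 8154 = 206
nΣu² − (Σu)² = 3080 − 2916 = 164; nΣv² − (Σv)² = 25612 − 22801 = 2811
r = 206 / √(164 × 2811) = 206 / 678.9728 ≈ 0.303

0.303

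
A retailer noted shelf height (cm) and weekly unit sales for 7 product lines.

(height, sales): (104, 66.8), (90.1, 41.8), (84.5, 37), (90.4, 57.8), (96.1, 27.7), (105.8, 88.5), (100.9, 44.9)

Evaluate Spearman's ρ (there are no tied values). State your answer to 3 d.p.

Rank height: 6, 2, 1, 3, 4, 7, 5
Rank sales: 6, 3, 2, 5, 1, 7, 4
d = rank(height) − rank(sales): 0, -1, -1, -2, 3, 0, 1; Σd² = 16
ρ = 1 − 6Σd² / [n(n²−1)] = 1 − 6×16 / (7×48) = 1 − 96/336 ≈ 0.714

0.714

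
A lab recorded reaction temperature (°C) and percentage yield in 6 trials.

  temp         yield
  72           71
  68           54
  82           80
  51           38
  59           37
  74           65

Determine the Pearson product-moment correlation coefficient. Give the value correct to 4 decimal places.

0.9484

n = 6, Σx = 406, Σy = 345, Σx² = 28090, Σy² = 21395, Σxy = 24275
nΣxy − ΣxΣy = 145650 − 140070 = 5580
nΣx² − (Σx)² = 168540 − 164836 = 3704; nΣy² − (Σy)² = 128370 − 119025 = 9345
r = 5580 / √(3704 × 9345) = 5580 / 5883.3562 ≈ 0.9484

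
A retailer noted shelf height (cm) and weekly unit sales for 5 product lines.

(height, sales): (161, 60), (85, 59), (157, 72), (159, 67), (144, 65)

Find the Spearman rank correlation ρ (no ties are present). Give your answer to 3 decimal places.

0.300

Rank height: 5, 1, 3, 4, 2
Rank sales: 2, 1, 5, 4, 3
d = rank(height) − rank(sales): 3, 0, -2, 0, -1; Σd² = 14
ρ = 1 − 6Σd² / [n(n²−1)] = 1 − 6×14 / (5×24) = 1 − 84/120 ≈ 0.300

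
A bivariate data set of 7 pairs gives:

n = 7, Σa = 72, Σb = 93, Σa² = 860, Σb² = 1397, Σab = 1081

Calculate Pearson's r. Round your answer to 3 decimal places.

0.896

r = (nΣab − ΣaΣb) / √[(nΣa² − (Σa)²)(nΣb² − (Σb)²)]
Numerator: 7×1081 − 72×93 = 871
Denominator: √[(6020 − 5184)(9779 − 8649)] = √[836 × 1130] = 971.9465
r = 871 / 971.9465 ≈ 0.896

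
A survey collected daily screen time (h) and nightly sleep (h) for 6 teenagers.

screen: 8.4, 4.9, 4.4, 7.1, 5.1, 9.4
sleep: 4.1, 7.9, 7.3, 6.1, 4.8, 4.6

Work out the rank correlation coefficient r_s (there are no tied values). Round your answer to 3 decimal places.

-0.829

Rank screen: 5, 2, 1, 4, 3, 6
Rank sleep: 1, 6, 5, 4, 3, 2
d = rank(screen) − rank(sleep): 4, -4, -4, 0, 0, 4; Σd² = 64
ρ = 1 − 6Σd² / [n(n²−1)] = 1 − 6×64 / (6×35) = 1 − 384/210 ≈ -0.829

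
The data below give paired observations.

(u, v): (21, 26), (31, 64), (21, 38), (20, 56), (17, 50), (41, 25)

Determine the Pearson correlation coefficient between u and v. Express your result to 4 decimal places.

-0.2667

n = 6, Σu = 151, Σv = 259, Σu² = 4213, Σv² = 12477, Σuv = 6323
nΣuv − ΣuΣv = 37938 − 39109 = -1171
nΣu² − (Σu)² = 25278 − 22801 = 2477; nΣv² − (Σv)² = 74862 − 67081 = 7781
r = -1171 / √(2477 × 7781) = -1171 / 4390.1637 ≈ -0.2667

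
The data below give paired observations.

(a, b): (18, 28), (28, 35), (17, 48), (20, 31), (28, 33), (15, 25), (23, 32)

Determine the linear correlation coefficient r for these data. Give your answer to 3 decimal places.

n = 7, Σa = 149, Σb = 232, Σa² = 3335, Σb² = 8012, Σab = 4955
nΣab − ΣaΣb = 34685 − 34568 = 117
nΣa² − (Σa)² = 23345 − 22201 = 1144; nΣb² − (Σb)² = 56084 − 53824 = 2260
r = 117 / √(1144 × 2260) = 117 / 1607.9303 ≈ 0.073

0.073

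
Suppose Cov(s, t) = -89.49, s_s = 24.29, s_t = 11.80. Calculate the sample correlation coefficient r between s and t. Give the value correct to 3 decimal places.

-0.312

r = Cov(s,t) / (s_s · s_t) = -89.49 / (24.29 × 11.80)
  = -89.49 / 286.6220 ≈ -0.312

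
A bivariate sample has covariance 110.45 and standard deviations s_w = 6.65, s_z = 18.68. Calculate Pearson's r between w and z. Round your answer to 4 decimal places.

r = Cov(w,z) / (s_w · s_z) = 110.45 / (6.65 × 18.68)
  = 110.45 / 124.2220 ≈ 0.8891

0.8891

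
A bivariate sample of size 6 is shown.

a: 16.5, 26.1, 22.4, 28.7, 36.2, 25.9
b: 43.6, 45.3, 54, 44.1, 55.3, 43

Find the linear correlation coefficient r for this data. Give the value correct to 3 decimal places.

0.462

n = 6, Σa = 155.8, Σb = 285.3, Σa² = 4260.16, Σb² = 13720.95, Σab = 7492.56
nΣab − ΣaΣb = 44955.36 − 44449.74 = 505.62
nΣa² − (Σa)² = 25560.96 − 24273.64 = 1287.32; nΣb² − (Σb)² = 82325.7 − 81396.09 = 929.61
r = 505.62 / √(1287.32 × 929.61) = 505.62 / 1093.9404 ≈ 0.462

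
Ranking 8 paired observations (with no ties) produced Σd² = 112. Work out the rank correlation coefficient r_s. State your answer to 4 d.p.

ρ = 1 − 6Σd² / [n(n²−1)] = 1 − 6×112 / (8×63)
  = 1 − 672/504 = 1 − 1.33333 ≈ -0.3333

-0.3333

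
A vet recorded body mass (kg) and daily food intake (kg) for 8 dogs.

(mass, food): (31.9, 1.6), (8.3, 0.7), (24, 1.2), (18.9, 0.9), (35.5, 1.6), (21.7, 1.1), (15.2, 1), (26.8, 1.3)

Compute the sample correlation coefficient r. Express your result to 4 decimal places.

0.9701

n = 8, Σx = 182.3, Σy = 9.4, Σx² = 4700.13, Σy² = 11.76, Σxy = 233.37
nΣxy − ΣxΣy = 1866.96 − 1713.62 = 153.34
nΣx² − (Σx)² = 37601.04 − 33233.29 = 4367.75; nΣy² − (Σy)² = 94.08 − 88.36 = 5.72
r = 153.34 / √(4367.75 × 5.72) = 153.34 / 158.0618 ≈ 0.9701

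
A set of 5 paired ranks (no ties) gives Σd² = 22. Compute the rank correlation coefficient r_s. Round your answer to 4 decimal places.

-0.1000

ρ = 1 − 6Σd² / [n(n²−1)] = 1 − 6×22 / (5×24)
  = 1 − 132/120 = 1 − 1.10000 ≈ -0.1000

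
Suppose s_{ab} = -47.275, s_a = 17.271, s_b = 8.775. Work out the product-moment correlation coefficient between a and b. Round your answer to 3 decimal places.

-0.312

r = Cov(a,b) / (s_a · s_b) = -47.275 / (17.271 × 8.775)
  = -47.275 / 151.5530 ≈ -0.312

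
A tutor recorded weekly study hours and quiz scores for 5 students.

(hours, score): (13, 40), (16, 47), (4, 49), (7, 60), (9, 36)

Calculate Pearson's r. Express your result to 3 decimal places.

-0.350

n = 5, Σx = 49, Σy = 232, Σx² = 571, Σy² = 11106, Σxy = 2212
nΣxy − ΣxΣy = 11060 − 11368 = -308
nΣx² − (Σx)² = 2855 − 2401 = 454; nΣy² − (Σy)² = 55530 − 53824 = 1706
r = -308 / √(454 × 1706) = -308 / 880.0705 ≈ -0.350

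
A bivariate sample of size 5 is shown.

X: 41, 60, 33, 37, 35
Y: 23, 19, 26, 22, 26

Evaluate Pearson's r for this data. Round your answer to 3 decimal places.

n = 5, ΣX = 206, ΣY = 116, ΣX² = 8964, ΣY² = 2726, ΣXY = 4665
nΣXY − ΣXΣY = 23325 − 23896 = -571
nΣX² − (ΣX)² = 44820 − 42436 = 2384; nΣY² − (ΣY)² = 13630 − 13456 = 174
r = -571 / √(2384 × 174) = -571 / 644.0621 ≈ -0.887

-0.887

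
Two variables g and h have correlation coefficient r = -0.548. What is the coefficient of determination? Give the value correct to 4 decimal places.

r² = (-0.548)² = 0.3003

0.3003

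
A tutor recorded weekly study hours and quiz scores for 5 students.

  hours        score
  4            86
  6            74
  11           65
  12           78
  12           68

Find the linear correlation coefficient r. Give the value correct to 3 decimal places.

n = 5, Σx = 45, Σy = 371, Σx² = 461, Σy² = 27805, Σxy = 3255
nΣxy − ΣxΣy = 16275 − 16695 = -420
nΣx² − (Σx)² = 2305 − 2025 = 280; nΣy² − (Σy)² = 139025 − 137641 = 1384
r = -420 / √(280 × 1384) = -420 / 622.5110 ≈ -0.675

-0.675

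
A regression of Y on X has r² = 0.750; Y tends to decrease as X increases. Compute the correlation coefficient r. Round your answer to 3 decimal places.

-0.866

|r| = √0.750 = 0.866
The association is negative, so r = −0.866.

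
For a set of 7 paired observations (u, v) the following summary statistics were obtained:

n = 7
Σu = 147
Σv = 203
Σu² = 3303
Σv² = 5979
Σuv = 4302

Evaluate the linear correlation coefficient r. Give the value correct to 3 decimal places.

0.277

r = (nΣuv − ΣuΣv) / √[(nΣu² − (Σu)²)(nΣv² − (Σv)²)]
Numerator: 7×4302 − 147×203 = 273
Denominator: √[(23121 − 21609)(41853 − 41209)] = √[1512 × 644] = 986.7766
r = 273 / 986.7766 ≈ 0.277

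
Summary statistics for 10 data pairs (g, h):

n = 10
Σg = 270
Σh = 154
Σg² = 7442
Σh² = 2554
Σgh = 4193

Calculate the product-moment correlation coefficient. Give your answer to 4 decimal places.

0.2102

r = (nΣgh − ΣgΣh) / √[(nΣg² − (Σg)²)(nΣh² − (Σh)²)]
Numerator: 10×4193 − 270×154 = 350
Denominator: √[(74420 − 72900)(25540 − 23716)] = √[1520 × 1824] = 1665.0766
r = 350 / 1665.0766 ≈ 0.2102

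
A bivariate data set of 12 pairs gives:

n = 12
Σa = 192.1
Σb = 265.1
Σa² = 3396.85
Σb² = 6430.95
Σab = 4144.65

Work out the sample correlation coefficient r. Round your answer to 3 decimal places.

r = (nΣab − ΣaΣb) / √[(nΣa² − (Σa)²)(nΣb² − (Σb)²)]
Numerator: 12×4144.65 − 192.1×265.1 = -1189.91
Denominator: √[(40762.2 − 36902.41)(77171.4 − 70278.01)] = √[3859.79 × 6893.39] = 5158.2010
r = -1189.91 / 5158.2010 ≈ -0.231

-0.231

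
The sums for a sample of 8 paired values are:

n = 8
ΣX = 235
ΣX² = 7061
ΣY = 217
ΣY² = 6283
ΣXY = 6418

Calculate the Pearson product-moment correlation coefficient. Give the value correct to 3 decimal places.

0.174

r = (nΣXY − ΣXΣY) / √[(nΣX² − (ΣX)²)(nΣY² − (ΣY)²)]
Numerator: 8×6418 − 235×217 = 349
Denominator: √[(56488 − 55225)(50264 − 47089)] = √[1263 × 3175] = 2002.5047
r = 349 / 2002.5047 ≈ 0.174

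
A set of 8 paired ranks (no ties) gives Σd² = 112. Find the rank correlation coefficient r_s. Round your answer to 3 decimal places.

-0.333

ρ = 1 − 6Σd² / [n(n²−1)] = 1 − 6×112 / (8×63)
  = 1 − 672/504 = 1 − 1.3333 ≈ -0.333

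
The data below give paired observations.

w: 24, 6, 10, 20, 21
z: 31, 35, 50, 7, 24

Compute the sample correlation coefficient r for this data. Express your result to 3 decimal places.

n = 5, Σw = 81, Σz = 147, Σw² = 1553, Σz² = 5311, Σwz = 2098
nΣwz − ΣwΣz = 10490 − 11907 = -1417
nΣw² − (Σw)² = 7765 − 6561 = 1204; nΣz² − (Σz)² = 26555 − 21609 = 4946
r = -1417 / √(1204 × 4946) = -1417 / 2440.2836 ≈ -0.581

-0.581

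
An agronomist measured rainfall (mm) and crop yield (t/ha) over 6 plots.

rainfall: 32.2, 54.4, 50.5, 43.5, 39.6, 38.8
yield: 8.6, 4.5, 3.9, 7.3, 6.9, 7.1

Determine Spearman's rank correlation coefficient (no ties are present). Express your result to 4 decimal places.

Rank rainfall: 1, 6, 5, 4, 3, 2
Rank yield: 6, 2, 1, 5, 3, 4
d = rank(rainfall) − rank(yield): -5, 4, 4, -1, 0, -2; Σd² = 62
ρ = 1 − 6Σd² / [n(n²−1)] = 1 − 6×62 / (6×35) = 1 − 372/210 ≈ -0.7714

-0.7714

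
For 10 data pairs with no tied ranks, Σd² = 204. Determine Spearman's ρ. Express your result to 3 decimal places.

-0.236

ρ = 1 − 6Σd² / [n(n²−1)] = 1 − 6×204 / (10×99)
  = 1 − 1224/990 = 1 − 1.2364 ≈ -0.236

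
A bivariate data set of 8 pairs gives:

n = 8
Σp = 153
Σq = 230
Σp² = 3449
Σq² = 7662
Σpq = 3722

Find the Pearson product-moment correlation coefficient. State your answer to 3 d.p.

r = (nΣpq − ΣpΣq) / √[(nΣp² − (Σp)²)(nΣq² − (Σq)²)]
Numerator: 8×3722 − 153×230 = -5414
Denominator: √[(27592 − 23409)(61296 − 52900)] = √[4183 × 8396] = 5926.2524
r = -5414 / 5926.2524 ≈ -0.914

-0.914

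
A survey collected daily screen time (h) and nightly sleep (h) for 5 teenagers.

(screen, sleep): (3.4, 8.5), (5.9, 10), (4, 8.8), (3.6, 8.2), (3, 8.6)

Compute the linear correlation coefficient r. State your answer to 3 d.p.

n = 5, Σx = 19.9, Σy = 44.1, Σx² = 84.33, Σy² = 390.89, Σxy = 178.42
nΣxy − ΣxΣy = 892.1 − 877.59 = 14.51
nΣx² − (Σx)² = 421.65 − 396.01 = 25.64; nΣy² − (Σy)² = 1954.45 − 1944.81 = 9.64
r = 14.51 / √(25.64 × 9.64) = 14.51 / 15.7216 ≈ 0.923

0.923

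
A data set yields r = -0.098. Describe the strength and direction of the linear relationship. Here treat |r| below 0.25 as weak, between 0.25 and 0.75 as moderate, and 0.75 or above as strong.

weak negative

r = -0.098 < 0 so the relationship is negative.
|r| = 0.098, which falls in the weak range.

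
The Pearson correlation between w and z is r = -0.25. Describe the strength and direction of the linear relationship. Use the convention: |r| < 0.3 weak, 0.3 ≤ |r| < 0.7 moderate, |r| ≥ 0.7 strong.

r = -0.25 < 0 so the relationship is negative.
|r| = 0.25, which falls in the weak range.

weak negative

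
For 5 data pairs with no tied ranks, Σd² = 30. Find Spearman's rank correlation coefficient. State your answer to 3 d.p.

ρ = 1 − 6Σd² / [n(n²−1)] = 1 − 6×30 / (5×24)
  = 1 − 180/120 = 1 − 1.5000 ≈ -0.500

-0.500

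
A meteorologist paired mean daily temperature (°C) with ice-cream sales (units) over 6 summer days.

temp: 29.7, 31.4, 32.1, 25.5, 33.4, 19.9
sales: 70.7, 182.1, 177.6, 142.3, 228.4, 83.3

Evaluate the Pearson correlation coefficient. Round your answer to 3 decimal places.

0.694

n = 6, Σx = 172, Σy = 884.4, Σx² = 5060.28, Σy² = 149055.4, Σxy = 26433.57
nΣxy − ΣxΣy = 158601.42 − 152116.8 = 6484.62
nΣx² − (Σx)² = 30361.68 − 29584 = 777.68; nΣy² − (Σy)² = 894332.4 − 782163.36 = 112169.04
r = 6484.62 / √(777.68 × 112169.04) = 6484.62 / 9339.7869 ≈ 0.694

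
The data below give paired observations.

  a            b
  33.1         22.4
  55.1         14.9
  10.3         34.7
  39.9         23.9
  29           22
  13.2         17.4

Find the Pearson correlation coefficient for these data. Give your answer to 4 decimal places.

-0.5762

n = 6, Σa = 180.6, Σb = 135.3, Σa² = 6844.96, Σb² = 3285.83, Σab = 3741.13
nΣab − ΣaΣb = 22446.78 − 24435.18 = -1988.4
nΣa² − (Σa)² = 41069.76 − 32616.36 = 8453.4; nΣb² − (Σb)² = 19714.98 − 18306.09 = 1408.89
r = -1988.4 / √(8453.4 × 1408.89) = -1988.4 / 3451.0739 ≈ -0.5762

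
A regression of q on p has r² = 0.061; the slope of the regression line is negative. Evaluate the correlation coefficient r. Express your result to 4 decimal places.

|r| = √0.061 = 0.2470
The association is negative, so r = −0.2470.

-0.2470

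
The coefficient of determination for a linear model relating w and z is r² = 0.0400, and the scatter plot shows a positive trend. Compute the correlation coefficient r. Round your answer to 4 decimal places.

|r| = √0.0400 = 0.2000
The association is positive, so r = 0.2000.

0.2000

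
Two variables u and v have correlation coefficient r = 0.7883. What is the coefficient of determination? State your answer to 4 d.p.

r² = (0.7883)² = 0.6214

0.6214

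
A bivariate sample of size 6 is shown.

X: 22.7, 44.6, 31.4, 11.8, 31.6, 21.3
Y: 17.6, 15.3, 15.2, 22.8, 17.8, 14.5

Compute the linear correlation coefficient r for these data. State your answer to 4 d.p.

n = 6, ΣX = 163.4, ΣY = 103.2, ΣX² = 5081.9, ΣY² = 1821.82, ΣXY = 2699.55
nΣXY − ΣXΣY = 16197.3 − 16862.88 = -665.58
nΣX² − (ΣX)² = 30491.4 − 26699.56 = 3791.84; nΣY² − (ΣY)² = 10930.92 − 10650.24 = 280.68
r = -665.58 / √(3791.84 × 280.68) = -665.58 / 1031.6461 ≈ -0.6452

-0.6452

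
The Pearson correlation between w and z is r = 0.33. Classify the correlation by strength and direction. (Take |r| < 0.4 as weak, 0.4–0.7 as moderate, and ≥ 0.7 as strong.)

weak positive

r = 0.33 > 0 so the relationship is positive.
|r| = 0.33, which falls in the weak range.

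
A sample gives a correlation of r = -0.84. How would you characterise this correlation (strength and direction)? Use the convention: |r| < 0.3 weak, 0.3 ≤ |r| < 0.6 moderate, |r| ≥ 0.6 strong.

r = -0.84 < 0 so the relationship is negative.
|r| = 0.84, which falls in the strong range.

strong negative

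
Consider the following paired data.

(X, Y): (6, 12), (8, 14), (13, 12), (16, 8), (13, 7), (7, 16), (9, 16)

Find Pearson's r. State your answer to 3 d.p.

n = 7, ΣX = 72, ΣY = 85, ΣX² = 824, ΣY² = 1109, ΣXY = 815
nΣXY − ΣXΣY = 5705 − 6120 = -415
nΣX² − (ΣX)² = 5768 − 5184 = 584; nΣY² − (ΣY)² = 7763 − 7225 = 538
r = -415 / √(584 × 538) = -415 / 560.5283 ≈ -0.740

-0.740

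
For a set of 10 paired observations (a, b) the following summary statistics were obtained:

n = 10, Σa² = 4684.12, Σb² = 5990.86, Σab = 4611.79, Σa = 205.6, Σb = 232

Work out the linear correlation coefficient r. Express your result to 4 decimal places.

-0.2999

r = (nΣab − ΣaΣb) / √[(nΣa² − (Σa)²)(nΣb² − (Σb)²)]
Numerator: 10×4611.79 − 205.6×232 = -1581.3
Denominator: √[(46841.2 − 42271.36)(59908.6 − 53824)] = √[4569.84 × 6084.6] = 5273.1061
r = -1581.3 / 5273.1061 ≈ -0.2999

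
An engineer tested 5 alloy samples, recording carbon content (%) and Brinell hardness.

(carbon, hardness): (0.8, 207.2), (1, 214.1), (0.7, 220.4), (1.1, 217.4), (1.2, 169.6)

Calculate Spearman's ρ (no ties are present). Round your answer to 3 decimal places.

-0.600

Rank carbon: 2, 3, 1, 4, 5
Rank hardness: 2, 3, 5, 4, 1
d = rank(carbon) − rank(hardness): 0, 0, -4, 0, 4; Σd² = 32
ρ = 1 − 6Σd² / [n(n²−1)] = 1 − 6×32 / (5×24) = 1 − 192/120 ≈ -0.600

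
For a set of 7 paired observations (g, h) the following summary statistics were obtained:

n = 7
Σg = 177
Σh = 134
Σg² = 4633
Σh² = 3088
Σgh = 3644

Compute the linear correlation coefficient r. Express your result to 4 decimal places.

r = (nΣgh − ΣgΣh) / √[(nΣg² − (Σg)²)(nΣh² − (Σh)²)]
Numerator: 7×3644 − 177×134 = 1790
Denominator: √[(32431 − 31329)(21616 − 17956)] = √[1102 × 3660] = 2008.3127
r = 1790 / 2008.3127 ≈ 0.8913

0.8913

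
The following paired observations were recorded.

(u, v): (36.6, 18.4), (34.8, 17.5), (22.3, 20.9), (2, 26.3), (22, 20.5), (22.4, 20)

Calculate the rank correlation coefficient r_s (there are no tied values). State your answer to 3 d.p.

-0.886

Rank u: 6, 5, 3, 1, 2, 4
Rank v: 2, 1, 5, 6, 4, 3
d = rank(u) − rank(v): 4, 4, -2, -5, -2, 1; Σd² = 66
ρ = 1 − 6Σd² / [n(n²−1)] = 1 − 6×66 / (6×35) = 1 − 396/210 ≈ -0.886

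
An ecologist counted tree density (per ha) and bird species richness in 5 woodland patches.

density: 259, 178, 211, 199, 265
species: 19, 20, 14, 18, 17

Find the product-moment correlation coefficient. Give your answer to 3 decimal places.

-0.140

n = 5, Σx = 1112, Σy = 88, Σx² = 253112, Σy² = 1570, Σxy = 19522
nΣxy − ΣxΣy = 97610 − 97856 = -246
nΣx² − (Σx)² = 1265560 − 1236544 = 29016; nΣy² − (Σy)² = 7850 − 7744 = 106
r = -246 / √(29016 × 106) = -246 / 1753.7662 ≈ -0.140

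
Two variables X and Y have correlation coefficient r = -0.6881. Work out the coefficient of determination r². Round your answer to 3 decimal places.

0.473

r² = (-0.6881)² = 0.473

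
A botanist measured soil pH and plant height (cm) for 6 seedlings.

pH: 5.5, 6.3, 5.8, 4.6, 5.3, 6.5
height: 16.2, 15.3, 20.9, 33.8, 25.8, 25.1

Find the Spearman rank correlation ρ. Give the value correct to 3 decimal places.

-0.600

Rank pH: 3, 5, 4, 1, 2, 6
Rank height: 2, 1, 3, 6, 5, 4
d = rank(pH) − rank(height): 1, 4, 1, -5, -3, 2; Σd² = 56
ρ = 1 − 6Σd² / [n(n²−1)] = 1 − 6×56 / (6×35) = 1 − 336/210 ≈ -0.600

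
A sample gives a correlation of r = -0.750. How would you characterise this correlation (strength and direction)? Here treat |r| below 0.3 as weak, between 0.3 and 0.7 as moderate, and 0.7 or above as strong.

r = -0.750 < 0 so the relationship is negative.
|r| = 0.750, which falls in the strong range.

strong negative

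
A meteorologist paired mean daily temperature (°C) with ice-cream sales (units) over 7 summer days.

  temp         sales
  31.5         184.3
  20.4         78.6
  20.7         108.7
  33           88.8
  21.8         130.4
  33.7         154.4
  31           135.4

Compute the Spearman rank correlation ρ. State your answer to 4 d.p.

0.5714

Rank temp: 5, 1, 2, 6, 3, 7, 4
Rank sales: 7, 1, 3, 2, 4, 6, 5
d = rank(temp) − rank(sales): -2, 0, -1, 4, -1, 1, -1; Σd² = 24
ρ = 1 − 6Σd² / [n(n²−1)] = 1 − 6×24 / (7×48) = 1 − 144/336 ≈ 0.5714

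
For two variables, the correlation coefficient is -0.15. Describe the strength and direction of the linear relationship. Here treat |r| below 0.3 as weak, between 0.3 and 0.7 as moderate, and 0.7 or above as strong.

weak negative

r = -0.15 < 0 so the relationship is negative.
|r| = 0.15, which falls in the weak range.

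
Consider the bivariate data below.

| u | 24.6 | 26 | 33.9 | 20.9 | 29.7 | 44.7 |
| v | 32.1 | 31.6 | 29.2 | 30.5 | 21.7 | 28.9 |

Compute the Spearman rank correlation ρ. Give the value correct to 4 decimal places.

-0.6571

Rank u: 2, 3, 5, 1, 4, 6
Rank v: 6, 5, 3, 4, 1, 2
d = rank(u) − rank(v): -4, -2, 2, -3, 3, 4; Σd² = 58
ρ = 1 − 6Σd² / [n(n²−1)] = 1 − 6×58 / (6×35) = 1 − 348/210 ≈ -0.6571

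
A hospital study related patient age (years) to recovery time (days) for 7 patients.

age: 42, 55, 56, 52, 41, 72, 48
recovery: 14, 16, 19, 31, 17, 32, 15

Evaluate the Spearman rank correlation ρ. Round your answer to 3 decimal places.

Rank age: 2, 5, 6, 4, 1, 7, 3
Rank recovery: 1, 3, 5, 6, 4, 7, 2
d = rank(age) − rank(recovery): 1, 2, 1, -2, -3, 0, 1; Σd² = 20
ρ = 1 − 6Σd² / [n(n²−1)] = 1 − 6×20 / (7×48) = 1 − 120/336 ≈ 0.643

0.643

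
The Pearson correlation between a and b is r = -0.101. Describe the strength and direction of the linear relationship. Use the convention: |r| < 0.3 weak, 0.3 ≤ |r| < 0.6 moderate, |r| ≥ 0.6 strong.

weak negative

r = -0.101 < 0 so the relationship is negative.
|r| = 0.101, which falls in the weak range.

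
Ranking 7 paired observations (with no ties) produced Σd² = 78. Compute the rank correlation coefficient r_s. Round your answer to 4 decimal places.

-0.3929

ρ = 1 − 6Σd² / [n(n²−1)] = 1 − 6×78 / (7×48)
  = 1 − 468/336 = 1 − 1.39286 ≈ -0.3929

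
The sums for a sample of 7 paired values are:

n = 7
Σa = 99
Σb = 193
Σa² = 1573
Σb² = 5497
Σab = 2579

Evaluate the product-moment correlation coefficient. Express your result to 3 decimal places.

-0.864

r = (nΣab − ΣaΣb) / √[(nΣa² − (Σa)²)(nΣb² − (Σb)²)]
Numerator: 7×2579 − 99×193 = -1054
Denominator: √[(11011 − 9801)(38479 − 37249)] = √[1210 × 1230] = 1219.9590
r = -1054 / 1219.9590 ≈ -0.864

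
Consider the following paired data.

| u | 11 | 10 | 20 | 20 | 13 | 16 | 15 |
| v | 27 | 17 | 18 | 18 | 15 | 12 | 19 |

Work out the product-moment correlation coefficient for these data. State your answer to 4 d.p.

n = 7, Σu = 105, Σv = 126, Σu² = 1671, Σv² = 2396, Σuv = 1859
nΣuv − ΣuΣv = 13013 − 13230 = -217
nΣu² − (Σu)² = 11697 − 11025 = 672; nΣv² − (Σv)² = 16772 − 15876 = 896
r = -217 / √(672 × 896) = -217 / 775.9588 ≈ -0.2797

-0.2797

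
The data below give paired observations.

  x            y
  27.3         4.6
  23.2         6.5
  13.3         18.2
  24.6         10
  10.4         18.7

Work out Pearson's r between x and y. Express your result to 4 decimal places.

n = 5, Σx = 98.8, Σy = 58, Σx² = 2173.74, Σy² = 844.34, Σxy = 958.92
nΣxy − ΣxΣy = 4794.6 − 5730.4 = -935.8
nΣx² − (Σx)² = 10868.7 − 9761.44 = 1107.26; nΣy² − (Σy)² = 4221.7 − 3364 = 857.7
r = -935.8 / √(1107.26 × 857.7) = -935.8 / 974.5239 ≈ -0.9603

-0.9603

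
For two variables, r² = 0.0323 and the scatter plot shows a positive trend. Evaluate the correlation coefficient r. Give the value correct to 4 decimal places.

0.1797

|r| = √0.0323 = 0.1797
The association is positive, so r = 0.1797.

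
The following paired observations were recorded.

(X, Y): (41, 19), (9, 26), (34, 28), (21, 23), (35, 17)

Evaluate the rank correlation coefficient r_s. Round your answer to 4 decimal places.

Rank X: 5, 1, 3, 2, 4
Rank Y: 2, 4, 5, 3, 1
d = rank(X) − rank(Y): 3, -3, -2, -1, 3; Σd² = 32
ρ = 1 − 6Σd² / [n(n²−1)] = 1 − 6×32 / (5×24) = 1 − 192/120 ≈ -0.6000

-0.6000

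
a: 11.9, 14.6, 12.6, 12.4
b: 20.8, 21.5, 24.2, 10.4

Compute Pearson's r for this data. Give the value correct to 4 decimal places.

0.2414

n = 4, Σa = 51.5, Σb = 76.9, Σa² = 667.29, Σb² = 1588.69, Σab = 995.3
nΣab − ΣaΣb = 3981.2 − 3960.35 = 20.85
nΣa² − (Σa)² = 2669.16 − 2652.25 = 16.91; nΣb² − (Σb)² = 6354.76 − 5913.61 = 441.15
r = 20.85 / √(16.91 × 441.15) = 20.85 / 86.3704 ≈ 0.2414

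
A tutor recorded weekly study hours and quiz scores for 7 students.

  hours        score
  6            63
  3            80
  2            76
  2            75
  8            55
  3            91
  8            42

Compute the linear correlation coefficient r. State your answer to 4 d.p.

-0.8727

n = 7, Σx = 32, Σy = 482, Σx² = 190, Σy² = 34840, Σxy = 1969
nΣxy − ΣxΣy = 13783 − 15424 = -1641
nΣx² − (Σx)² = 1330 − 1024 = 306; nΣy² − (Σy)² = 243880 − 232324 = 11556
r = -1641 / √(306 × 11556) = -1641 / 1880.4616 ≈ -0.8727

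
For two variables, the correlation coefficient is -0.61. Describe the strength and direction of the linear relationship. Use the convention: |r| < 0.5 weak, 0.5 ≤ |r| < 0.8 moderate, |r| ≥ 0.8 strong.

moderate negative

r = -0.61 < 0 so the relationship is negative.
|r| = 0.61, which falls in the moderate range.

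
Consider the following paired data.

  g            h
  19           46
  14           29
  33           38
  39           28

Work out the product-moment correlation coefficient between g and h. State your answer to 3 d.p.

-0.253

n = 4, Σg = 105, Σh = 141, Σg² = 3167, Σh² = 5185, Σgh = 3626
nΣgh − ΣgΣh = 14504 − 14805 = -301
nΣg² − (Σg)² = 12668 − 11025 = 1643; nΣh² − (Σh)² = 20740 − 19881 = 859
r = -301 / √(1643 × 859) = -301 / 1187.9971 ≈ -0.253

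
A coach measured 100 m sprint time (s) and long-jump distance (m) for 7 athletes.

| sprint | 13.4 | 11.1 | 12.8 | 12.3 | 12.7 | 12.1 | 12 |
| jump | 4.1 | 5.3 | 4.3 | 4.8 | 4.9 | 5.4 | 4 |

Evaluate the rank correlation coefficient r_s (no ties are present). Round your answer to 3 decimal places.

Rank sprint: 7, 1, 6, 4, 5, 3, 2
Rank jump: 2, 6, 3, 4, 5, 7, 1
d = rank(sprint) − rank(jump): 5, -5, 3, 0, 0, -4, 1; Σd² = 76
ρ = 1 − 6Σd² / [n(n²−1)] = 1 − 6×76 / (7×48) = 1 − 456/336 ≈ -0.357

-0.357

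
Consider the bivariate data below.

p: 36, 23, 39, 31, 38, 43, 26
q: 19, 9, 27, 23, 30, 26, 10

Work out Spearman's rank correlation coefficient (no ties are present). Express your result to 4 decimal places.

0.8214

Rank p: 4, 1, 6, 3, 5, 7, 2
Rank q: 3, 1, 6, 4, 7, 5, 2
d = rank(p) − rank(q): 1, 0, 0, -1, -2, 2, 0; Σd² = 10
ρ = 1 − 6Σd² / [n(n²−1)] = 1 − 6×10 / (7×48) = 1 − 60/336 ≈ 0.8214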